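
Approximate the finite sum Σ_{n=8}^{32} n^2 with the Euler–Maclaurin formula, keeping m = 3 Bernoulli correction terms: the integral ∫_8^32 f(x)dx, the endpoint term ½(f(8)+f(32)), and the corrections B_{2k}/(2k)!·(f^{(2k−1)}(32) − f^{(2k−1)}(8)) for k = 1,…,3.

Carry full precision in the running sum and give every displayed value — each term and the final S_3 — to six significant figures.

Integral: ∫_8^32 x^2 dx = 10752.0.
Boundary: ½(f(8) + f(32)) = ½(64.0000 + 1024.00) = 544.000.
Integral + boundary = 11296.0.
Correction k=1: B_{2}/2! · (f^{(1)}(32) − f^{(1)}(8)) = 1/12 · (64.0000 − 16.0000) = 4.00000.
Running total after k=1: 11300.0.
Correction k=2: B_{4}/4! · (f^{(3)}(32) − f^{(3)}(8)) = −1/720 · (0.00000 − 0.00000) = 0.00000.
Running total after k=2: 11300.0.
Correction k=3: B_{6}/6! · (f^{(5)}(32) − f^{(5)}(8)) = 1/30240 · (0.00000 − 0.00000) = 0.00000.

S_3 ≈ 11300.0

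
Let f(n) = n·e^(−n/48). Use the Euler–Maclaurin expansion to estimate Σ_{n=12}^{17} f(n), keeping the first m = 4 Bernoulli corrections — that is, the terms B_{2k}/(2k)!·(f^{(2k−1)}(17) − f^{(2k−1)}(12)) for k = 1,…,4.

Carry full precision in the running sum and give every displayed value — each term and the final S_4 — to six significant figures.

S_4 ≈ 64.0881

Integral: ∫_12^17 x·e^(−x/48) dx = 53.4613.
Endpoint term: (f(12) + f(17))/2 = (9.34561 + 11.9299)/2 = 10.6377.
Integral + boundary = 64.0990.
Correction k=1: B_{2}/2! · (f^{(1)}(17) − f^{(1)}(12)) = 1/12 · (0.453219 − 0.584101) = -0.0109068.
After k=1: 64.0881.
Correction k=2: B_{4}/4! · (f^{(3)}(17) − f^{(3)}(12)) = −1/720 · (0.000805874 − 0.000929558) = 1.71783e-07.
After k=2: 64.0881.
Correction k=3: B_{6}/6! · (f^{(5)}(17) − f^{(5)}(12)) = 1/30240 · (6.14166e-07 − 6.96875e-07) = -2.73508e-12.
After k=3: 64.0881.
Correction k=4: B_{8}/8! · (f^{(7)}(17) − f^{(7)}(12)) = −1/1209600 · (3.81320e-10 − 4.29816e-10) = 4.00929e-17.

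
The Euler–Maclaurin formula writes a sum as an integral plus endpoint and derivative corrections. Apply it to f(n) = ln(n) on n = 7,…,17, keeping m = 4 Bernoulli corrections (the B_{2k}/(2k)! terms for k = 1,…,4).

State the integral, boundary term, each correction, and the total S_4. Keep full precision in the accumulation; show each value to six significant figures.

S_4 ≈ 26.9258

The integral term ∫_7^17 ln(x) dx = 24.5433.
Endpoint term: (f(7) + f(17))/2 = (1.94591 + 2.83321)/2 = 2.38956.
So far: 26.9328.
Order-1 term: 1/12 · (0.0588235 − 0.142857) = -0.00700280.
After k=1: 26.9258.
Order-2 term: −1/720 · (0.000407083 − 0.00583090) = 7.53308e-06.
After k=2: 26.9258.
Order-3 term: 1/30240 · (1.69031e-05 − 0.00142798) = -4.66625e-08.
After k=3: 26.9258.
Order-4 term: −1/1209600 · (1.75465e-06 − 0.000874271) = 7.21327e-10.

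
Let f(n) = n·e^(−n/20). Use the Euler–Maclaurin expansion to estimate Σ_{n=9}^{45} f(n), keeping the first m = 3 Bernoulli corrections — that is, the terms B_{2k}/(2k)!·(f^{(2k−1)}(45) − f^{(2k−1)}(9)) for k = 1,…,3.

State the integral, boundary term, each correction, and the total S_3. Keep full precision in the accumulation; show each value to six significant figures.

The integral term ∫_9^45 x·e^(−x/20) dx = 232.805.
Boundary: ½(f(9) + f(45)) = ½(5.73865 + 4.74297) = 5.24081.
So far: 238.046.
Order-1 term: 1/12 · (-0.131749 − 0.350695) = -0.0402037.
Partial sum through k=1: 238.006.
Order-2 term: −1/720 · (0.000197624 − 0.00406488) = 5.37119e-06.
Partial sum through k=2: 238.006.
Order-3 term: 1/30240 · (1.81155e-06 − 1.81326e-05) = -5.39716e-10.

S_3 ≈ 238.006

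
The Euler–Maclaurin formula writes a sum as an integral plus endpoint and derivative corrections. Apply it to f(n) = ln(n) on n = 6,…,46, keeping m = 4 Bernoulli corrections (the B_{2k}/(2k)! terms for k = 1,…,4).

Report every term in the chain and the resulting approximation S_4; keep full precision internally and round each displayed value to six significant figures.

S_4 ≈ 128.165

Integral: ∫_6^46 ln(x) dx = 125.367.
Endpoint term: (f(6) + f(46))/2 = (1.79176 + 3.82864)/2 = 2.81020.
So far: 128.177.
Correction k=1: B_{2}/2! · (f^{(1)}(46) − f^{(1)}(6)) = 1/12 · (0.0217391 − 0.166667) = -0.0120773.
Running total after k=1: 128.165.
Correction k=2: B_{4}/4! · (f^{(3)}(46) − f^{(3)}(6)) = −1/720 · (2.05474e-05 − 0.00925926) = 1.28315e-05.
Running total after k=2: 128.165.
Correction k=3: B_{6}/6! · (f^{(5)}(46) − f^{(5)}(6)) = 1/30240 · (1.16526e-07 − 0.00308642) = -1.02060e-07.
Running total after k=3: 128.165.
Correction k=4: B_{8}/8! · (f^{(7)}(46) − f^{(7)}(6)) = −1/1209600 · (1.65207e-09 − 0.00257202) = 2.12633e-09.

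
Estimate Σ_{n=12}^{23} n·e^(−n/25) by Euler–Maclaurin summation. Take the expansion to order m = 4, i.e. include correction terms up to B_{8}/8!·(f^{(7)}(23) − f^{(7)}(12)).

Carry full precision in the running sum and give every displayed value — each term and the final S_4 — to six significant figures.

The integral term ∫_12^23 x·e^(−x/25) dx = 94.1518.
Boundary: ½(f(12) + f(23)) = ½(7.42540 + 9.16594) = 8.29567.
So far: 102.447.
k=1: B_{2}/(2)! × [f^{(1)}(23) − f^{(1)}(12)] = 1/12 × (0.0318815 − 0.321767) = -0.0241572.
Partial sum through k=1: 102.423.
k=2: B_{4}/(4)! × [f^{(3)}(23) − f^{(3)}(12)] = −1/720 × (0.00132627 − 0.00249493) = 1.62314e-06.
Partial sum through k=2: 102.423.
k=3: B_{6}/(6)! × [f^{(5)}(23) − f^{(5)}(12)] = 1/30240 × (4.16245e-06 − 7.16007e-06) = -9.91275e-11.
Partial sum through k=3: 102.423.
k=4: B_{8}/(8)! × [f^{(7)}(23) − f^{(7)}(12)] = −1/1209600 × (9.92459e-09 − 1.65252e-08) = 5.45684e-15.

S_4 ≈ 102.423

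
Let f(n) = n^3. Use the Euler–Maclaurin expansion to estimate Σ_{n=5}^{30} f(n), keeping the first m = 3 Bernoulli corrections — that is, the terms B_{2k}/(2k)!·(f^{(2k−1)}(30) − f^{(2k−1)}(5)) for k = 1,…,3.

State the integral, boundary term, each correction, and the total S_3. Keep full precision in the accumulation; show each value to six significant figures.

∫_5^30 x^3 dx evaluates to 202344.
Endpoint term: (f(5) + f(30))/2 = (125.000 + 27000.0)/2 = 13562.5.
Running total after boundary: 215906.
Order-1 term: 1/12 · (2700.00 − 75.0000) = 218.750.
Running total after k=1: 216125.
Order-2 term: −1/720 · (6.00000 − 6.00000) = 0.00000.
Running total after k=2: 216125.
Order-3 term: 1/30240 · (0.00000 − 0.00000) = 0.00000.

S_3 ≈ 216125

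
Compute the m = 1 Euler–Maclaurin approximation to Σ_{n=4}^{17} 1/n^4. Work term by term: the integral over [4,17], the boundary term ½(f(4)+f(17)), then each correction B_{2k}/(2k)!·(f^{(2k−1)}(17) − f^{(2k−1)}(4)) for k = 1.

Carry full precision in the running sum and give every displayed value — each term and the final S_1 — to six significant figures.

S_1 ≈ 0.00742488

∫_4^17 1/x^4 dx evaluates to 0.00514049.
Boundary: ½(f(4) + f(17)) = ½(0.00390625 + 1.19730e-05) = 0.00195911.
Running total after boundary: 0.00709960.
Order-1 term: 1/12 · (-2.81719e-06 − (-0.00390625)) = 0.000325286.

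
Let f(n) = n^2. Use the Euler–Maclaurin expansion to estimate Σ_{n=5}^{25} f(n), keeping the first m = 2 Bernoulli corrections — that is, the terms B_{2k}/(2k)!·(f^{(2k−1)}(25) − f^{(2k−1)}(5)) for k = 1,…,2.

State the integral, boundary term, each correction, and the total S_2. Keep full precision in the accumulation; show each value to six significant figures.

Integral: ∫_5^25 x^2 dx = 5166.67.
Boundary: ½(f(5) + f(25)) = ½(25.0000 + 625.000) = 325.000.
Integral + boundary = 5491.67.
Order-1 term: 1/12 · (50.0000 − 10.0000) = 3.33333.
After k=1: 5495.00.
Order-2 term: −1/720 · (0.00000 − 0.00000) = 0.00000.

S_2 ≈ 5495.00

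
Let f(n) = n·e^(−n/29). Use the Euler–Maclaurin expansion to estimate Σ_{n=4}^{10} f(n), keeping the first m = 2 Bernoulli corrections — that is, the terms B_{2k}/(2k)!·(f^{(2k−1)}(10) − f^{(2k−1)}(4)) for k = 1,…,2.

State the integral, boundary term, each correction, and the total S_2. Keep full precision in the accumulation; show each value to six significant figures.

∫_4^10 x·e^(−x/29) dx evaluates to 32.5636.
½[f(4) + f(10)] = ½[3.48464 + 7.08342] = 5.28403.
Integral + boundary = 37.8476.
k=1: B_{2}/(2)! × [f^{(1)}(10) − f^{(1)}(4)] = 1/12 × (0.464086 − 0.750999) = -0.0239094.
Partial sum through k=1: 37.8237.
k=2: B_{4}/(4)! × [f^{(3)}(10) − f^{(3)}(4)] = −1/720 × (0.00223635 − 0.00296470) = 1.01160e-06.

S_2 ≈ 37.8237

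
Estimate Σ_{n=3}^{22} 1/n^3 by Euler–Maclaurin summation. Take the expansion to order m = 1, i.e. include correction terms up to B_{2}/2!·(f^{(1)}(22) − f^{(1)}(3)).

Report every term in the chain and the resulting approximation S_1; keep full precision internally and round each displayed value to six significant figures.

S_1 ≈ 0.0761733

∫_3^22 1/x^3 dx evaluates to 0.0545225.
Endpoint term: (f(3) + f(22))/2 = (0.0370370 + 9.39144e-05)/2 = 0.0185655.
So far: 0.0730880.
k=1: B_{2}/(2)! × [f^{(1)}(22) − f^{(1)}(3)] = 1/12 × (-1.28065e-05 − (-0.0370370)) = 0.00308535.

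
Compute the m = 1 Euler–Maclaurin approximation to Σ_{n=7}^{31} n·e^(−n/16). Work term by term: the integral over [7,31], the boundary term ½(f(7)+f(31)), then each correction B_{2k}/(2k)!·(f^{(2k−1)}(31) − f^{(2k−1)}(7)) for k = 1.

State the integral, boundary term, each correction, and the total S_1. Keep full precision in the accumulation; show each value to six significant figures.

S_1 ≈ 133.714

Integral: ∫_7^31 x·e^(−x/16) dx = 129.263.
Boundary: ½(f(7) + f(31)) = ½(4.51954 + 4.46597) = 4.49276.
Integral + boundary = 133.756.
k=1: B_{2}/(2)! × [f^{(1)}(31) − f^{(1)}(7)] = 1/12 × (-0.135060 − 0.363177) = -0.0415197.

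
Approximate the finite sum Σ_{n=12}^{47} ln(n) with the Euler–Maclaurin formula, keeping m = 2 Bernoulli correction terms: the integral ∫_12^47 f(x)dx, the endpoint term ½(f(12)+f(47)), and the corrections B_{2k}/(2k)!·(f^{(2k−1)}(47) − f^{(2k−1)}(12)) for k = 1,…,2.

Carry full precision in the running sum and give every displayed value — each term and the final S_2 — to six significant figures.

S_2 ≈ 119.300

∫_12^47 ln(x) dx evaluates to 116.138.
Endpoint term: (f(12) + f(47))/2 = (2.48491 + 3.85015)/2 = 3.16753.
Integral + boundary = 119.306.
Order-1 term: 1/12 · (0.0212766 − 0.0833333) = -0.00517139.
Running total after k=1: 119.300.
Order-2 term: −1/720 · (1.92636e-05 − 0.00115741) = 1.58076e-06.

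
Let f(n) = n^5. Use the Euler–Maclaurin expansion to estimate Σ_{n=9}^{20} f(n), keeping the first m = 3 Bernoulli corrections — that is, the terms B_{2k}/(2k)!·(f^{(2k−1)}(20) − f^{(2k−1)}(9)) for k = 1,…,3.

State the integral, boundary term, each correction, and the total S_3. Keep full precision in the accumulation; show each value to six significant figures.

S_3 ≈ 1.22715e+07

Integral: ∫_9^20 x^5 dx = 1.05781e+07.
½[f(9) + f(20)] = ½[59049.0 + 3.20000e+06] = 1.62952e+06.
Running total after boundary: 1.22076e+07.
Order-1 term: 1/12 · (800000 − 32805.0) = 63932.9.
Running total after k=1: 1.22716e+07.
Order-2 term: −1/720 · (24000.0 − 4860.00) = -26.5833.
Running total after k=2: 1.22715e+07.
Order-3 term: 1/30240 · (120.000 − 120.000) = 0.00000.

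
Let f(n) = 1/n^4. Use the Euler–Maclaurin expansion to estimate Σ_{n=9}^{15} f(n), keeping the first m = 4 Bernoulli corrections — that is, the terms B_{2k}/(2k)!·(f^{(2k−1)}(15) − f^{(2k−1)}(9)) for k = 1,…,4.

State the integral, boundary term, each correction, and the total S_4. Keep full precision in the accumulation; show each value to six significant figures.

S_4 ≈ 0.000449739

The integral term ∫_9^15 1/x^4 dx = 0.000358482.
Boundary: ½(f(9) + f(15)) = ½(0.000152416 + 1.97531e-05) = 8.60844e-05.
Integral + boundary = 0.000444566.
Correction k=1: B_{2}/2! · (f^{(1)}(15) − f^{(1)}(9)) = 1/12 · (-5.26749e-06 − (-6.77404e-05)) = 5.20607e-06.
After k=1: 0.000449772.
Correction k=2: B_{4}/4! · (f^{(3)}(15) − f^{(3)}(9)) = −1/720 · (-7.02332e-07 − (-2.50890e-05)) = -3.38704e-08.
After k=2: 0.000449739.
Correction k=3: B_{6}/6! · (f^{(5)}(15) − f^{(5)}(9)) = 1/30240 · (-1.74803e-07 − (-1.73455e-05)) = 5.67814e-10.
After k=3: 0.000449739.
Correction k=4: B_{8}/8! · (f^{(7)}(15) − f^{(7)}(9)) = −1/1209600 · (-6.99210e-08 − (-1.92728e-05)) = -1.58754e-11.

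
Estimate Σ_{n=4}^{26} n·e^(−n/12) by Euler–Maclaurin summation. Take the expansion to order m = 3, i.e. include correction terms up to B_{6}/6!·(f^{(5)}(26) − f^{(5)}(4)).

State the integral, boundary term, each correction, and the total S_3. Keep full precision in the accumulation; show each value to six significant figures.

∫_4^26 x·e^(−x/12) dx evaluates to 85.3352.
½[f(4) + f(26)] = ½[2.86613 + 2.97853] = 2.92233.
Running total after boundary: 88.2575.
Order-1 term: 1/12 · (-0.133652 − 0.477688) = -0.0509450.
Partial sum through k=1: 88.2066.
Order-2 term: −1/720 · (0.000662956 − 0.0132691) = 1.75085e-05.
Partial sum through k=2: 88.2066.
Order-3 term: 1/30240 · (1.56531e-05 − 0.000161256) = -4.81492e-09.

S_3 ≈ 88.2066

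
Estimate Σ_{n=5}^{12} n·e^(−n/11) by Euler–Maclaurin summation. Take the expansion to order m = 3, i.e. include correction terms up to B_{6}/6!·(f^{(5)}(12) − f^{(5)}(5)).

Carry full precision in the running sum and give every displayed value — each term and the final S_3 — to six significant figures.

∫_5^12 x·e^(−x/11) dx evaluates to 26.7281.
Endpoint term: (f(5) + f(12))/2 = (3.17368 + 4.03093)/2 = 3.60231.
Integral + boundary = 30.3304.
Correction k=1: B_{2}/2! · (f^{(1)}(12) − f^{(1)}(5)) = 1/12 · (-0.0305374 − 0.346220) = -0.0313964.
After k=1: 30.2990.
Correction k=2: B_{4}/4! · (f^{(3)}(12) − f^{(3)}(5)) = −1/720 · (0.00529987 − 0.0133528) = 1.11847e-05.
After k=2: 30.2991.
Correction k=3: B_{6}/6! · (f^{(5)}(12) − f^{(5)}(5)) = 1/30240 · (8.96869e-05 − 0.000197061) = -3.55072e-09.

S_3 ≈ 30.2991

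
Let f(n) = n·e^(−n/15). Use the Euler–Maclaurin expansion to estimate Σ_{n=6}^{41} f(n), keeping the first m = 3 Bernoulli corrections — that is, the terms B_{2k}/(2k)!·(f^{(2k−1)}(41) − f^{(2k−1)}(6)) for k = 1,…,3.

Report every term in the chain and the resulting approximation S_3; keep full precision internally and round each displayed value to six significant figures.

The integral term ∫_6^41 x·e^(−x/15) dx = 156.549.
½[f(6) + f(41)] = ½[4.02192 + 2.66509] = 3.34351.
Integral + boundary = 159.892.
Correction k=1: B_{2}/2! · (f^{(1)}(41) − f^{(1)}(6)) = 1/12 · (-0.112671 − 0.402192) = -0.0429052.
Running total after k=1: 159.850.
Correction k=2: B_{4}/4! · (f^{(3)}(41) − f^{(3)}(6)) = −1/720 · (7.70397e-05 − 0.00774592) = 1.06512e-05.
Running total after k=2: 159.850.
Correction k=3: B_{6}/6! · (f^{(5)}(41) − f^{(5)}(6)) = 1/30240 · (2.91039e-06 − 6.09081e-05) = -1.91791e-09.

S_3 ≈ 159.850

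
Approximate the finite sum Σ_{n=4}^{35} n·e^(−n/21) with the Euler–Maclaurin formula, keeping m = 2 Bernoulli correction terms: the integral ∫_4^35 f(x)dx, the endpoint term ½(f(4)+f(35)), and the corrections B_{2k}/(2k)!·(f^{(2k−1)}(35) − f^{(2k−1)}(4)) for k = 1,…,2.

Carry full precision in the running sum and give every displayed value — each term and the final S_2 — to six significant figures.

Integral: ∫_4^35 x·e^(−x/21) dx = 211.829.
Endpoint term: (f(4) + f(35))/2 = (3.30626 + 6.61065)/2 = 4.95845.
Running total after boundary: 216.788.
k=1: B_{2}/(2)! × [f^{(1)}(35) − f^{(1)}(4)] = 1/12 × (-0.125917 − 0.669124) = -0.0662535.
Partial sum through k=1: 216.721.
k=2: B_{4}/(4)! × [f^{(3)}(35) − f^{(3)}(4)] = −1/720 × (0.000571052 − 0.00526588) = 6.52060e-06.

S_2 ≈ 216.721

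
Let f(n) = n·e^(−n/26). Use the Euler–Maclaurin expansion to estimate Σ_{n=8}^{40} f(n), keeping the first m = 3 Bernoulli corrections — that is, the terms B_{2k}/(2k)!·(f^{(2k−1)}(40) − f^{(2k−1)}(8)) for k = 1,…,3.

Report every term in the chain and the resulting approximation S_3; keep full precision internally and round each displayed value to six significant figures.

∫_8^40 x·e^(−x/26) dx evaluates to 281.421.
½[f(8) + f(40)] = ½[5.88113 + 8.58845] = 7.23479.
Running total after boundary: 288.655.
Order-1 term: 1/12 · (-0.115614 − 0.508944) = -0.0520465.
After k=1: 288.603.
Order-2 term: −1/720 · (0.000464214 − 0.00292785) = 3.42172e-06.
After k=2: 288.603.
Order-3 term: 1/30240 · (1.62641e-06 − 7.54856e-06) = -1.95838e-10.

S_3 ≈ 288.603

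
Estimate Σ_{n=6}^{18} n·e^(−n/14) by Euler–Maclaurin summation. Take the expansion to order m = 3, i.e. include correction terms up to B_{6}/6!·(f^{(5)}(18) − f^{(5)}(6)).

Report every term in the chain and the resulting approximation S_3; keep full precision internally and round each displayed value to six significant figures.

∫_6^18 x·e^(−x/14) dx evaluates to 58.5520.
Endpoint term: (f(6) + f(18))/2 = (3.90863 + 4.97615)/2 = 4.44239.
So far: 62.9944.
Correction k=1: B_{2}/2! · (f^{(1)}(18) − f^{(1)}(6)) = 1/12 · (-0.0789866 − 0.372251) = -0.0376031.
After k=1: 62.9568.
Correction k=2: B_{4}/4! · (f^{(3)}(18) − f^{(3)}(6)) = −1/720 · (0.00241796 − 0.00854658) = 8.51197e-06.
After k=2: 62.9568.
Correction k=3: B_{6}/6! · (f^{(5)}(18) − f^{(5)}(6)) = 1/30240 · (2.67291e-05 − 7.75200e-05) = -1.67959e-09.

S_3 ≈ 62.9568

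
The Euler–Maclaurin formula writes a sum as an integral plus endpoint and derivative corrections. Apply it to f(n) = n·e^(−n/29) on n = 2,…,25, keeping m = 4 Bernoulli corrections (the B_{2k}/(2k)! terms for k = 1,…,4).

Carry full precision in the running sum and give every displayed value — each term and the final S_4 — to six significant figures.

S_4 ≈ 183.932

Integral: ∫_2^25 x·e^(−x/29) dx = 177.787.
½[f(2) + f(25)] = ½[1.86672 + 10.5572] = 6.21195.
Running total after boundary: 183.999.
Order-1 term: 1/12 · (0.0582465 − 0.868989) = -0.0675619.
Partial sum through k=1: 183.932.
Order-2 term: −1/720 · (0.00107351 − 0.00325292) = 3.02696e-06.
Partial sum through k=2: 183.932.
Order-3 term: 1/30240 · (2.47058e-06 − 6.50721e-06) = -1.33486e-10.
Partial sum through k=3: 183.932.
Order-4 term: −1/1209600 · (4.35755e-09 − 1.08757e-08) = 5.38871e-15.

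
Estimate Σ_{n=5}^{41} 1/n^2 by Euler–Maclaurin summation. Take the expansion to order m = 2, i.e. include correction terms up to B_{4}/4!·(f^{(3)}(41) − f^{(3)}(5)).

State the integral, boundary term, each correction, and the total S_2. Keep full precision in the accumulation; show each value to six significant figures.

S_2 ≈ 0.197227

The integral term ∫_5^41 1/x^2 dx = 0.175610.
½[f(5) + f(41)] = ½[0.0400000 + 0.000594884] = 0.0202974.
So far: 0.195907.
k=1: B_{2}/(2)! × [f^{(1)}(41) − f^{(1)}(5)] = 1/12 × (-2.90187e-05 − (-0.0160000)) = 0.00133092.
Partial sum through k=1: 0.197238.
k=2: B_{4}/(4)! × [f^{(3)}(41) − f^{(3)}(5)] = −1/720 × (-2.07153e-07 − (-0.00768000)) = -1.06664e-05.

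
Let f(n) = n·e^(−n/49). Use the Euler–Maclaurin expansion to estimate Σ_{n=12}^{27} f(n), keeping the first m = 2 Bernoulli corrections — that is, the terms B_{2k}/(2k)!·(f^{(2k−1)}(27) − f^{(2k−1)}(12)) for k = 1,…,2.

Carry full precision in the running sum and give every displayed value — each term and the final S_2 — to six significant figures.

The integral term ∫_12^27 x·e^(−x/49) dx = 193.373.
Endpoint term: (f(12) + f(27))/2 = (9.39341 + 15.5618)/2 = 12.4776.
So far: 205.850.
k=1: B_{2}/(2)! × [f^{(1)}(27) − f^{(1)}(12)] = 1/12 × (0.258774 − 0.591082) = -0.0276923.
Partial sum through k=1: 205.823.
k=2: B_{4}/(4)! × [f^{(3)}(27) − f^{(3)}(12)] = −1/720 × (0.000587879 − 0.000898230) = 4.31044e-07.

S_2 ≈ 205.823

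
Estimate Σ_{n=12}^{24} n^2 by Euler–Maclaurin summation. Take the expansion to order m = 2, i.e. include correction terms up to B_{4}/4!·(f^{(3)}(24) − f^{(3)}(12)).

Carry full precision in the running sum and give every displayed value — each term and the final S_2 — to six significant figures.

S_2 ≈ 4394.00

The integral term ∫_12^24 x^2 dx = 4032.00.
½[f(12) + f(24)] = ½[144.000 + 576.000] = 360.000.
Integral + boundary = 4392.00.
Correction k=1: B_{2}/2! · (f^{(1)}(24) − f^{(1)}(12)) = 1/12 · (48.0000 − 24.0000) = 2.00000.
After k=1: 4394.00.
Correction k=2: B_{4}/4! · (f^{(3)}(24) − f^{(3)}(12)) = −1/720 · (0.00000 − 0.00000) = 0.00000.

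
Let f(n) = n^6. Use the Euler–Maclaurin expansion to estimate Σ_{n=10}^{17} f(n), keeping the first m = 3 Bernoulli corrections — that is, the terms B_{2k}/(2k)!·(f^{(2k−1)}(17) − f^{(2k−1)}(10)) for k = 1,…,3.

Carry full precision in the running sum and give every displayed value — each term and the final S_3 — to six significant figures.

S_3 ≈ 7.04193e+07

Integral: ∫_10^17 x^6 dx = 5.71912e+07.
Endpoint term: (f(10) + f(17))/2 = (1.00000e+06 + 2.41376e+07)/2 = 1.25688e+07.
So far: 6.97600e+07.
k=1: B_{2}/(2)! × [f^{(1)}(17) − f^{(1)}(10)] = 1/12 × (8.51914e+06 − 600000) = 659928.
After k=1: 7.04200e+07.
k=2: B_{4}/(4)! × [f^{(3)}(17) − f^{(3)}(10)] = −1/720 × (589560 − 120000) = -652.167.
After k=2: 7.04193e+07.
k=3: B_{6}/(6)! × [f^{(5)}(17) − f^{(5)}(10)] = 1/30240 × (12240.0 − 7200.00) = 0.166667.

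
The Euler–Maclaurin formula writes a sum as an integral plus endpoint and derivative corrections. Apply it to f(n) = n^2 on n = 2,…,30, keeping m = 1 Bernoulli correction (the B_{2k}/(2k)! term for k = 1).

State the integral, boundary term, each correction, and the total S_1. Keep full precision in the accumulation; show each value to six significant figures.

S_1 ≈ 9454.00

Integral: ∫_2^30 x^2 dx = 8997.33.
Endpoint term: (f(2) + f(30))/2 = (4.00000 + 900.000)/2 = 452.000.
So far: 9449.33.
Correction k=1: B_{2}/2! · (f^{(1)}(30) − f^{(1)}(2)) = 1/12 · (60.0000 − 4.00000) = 4.66667.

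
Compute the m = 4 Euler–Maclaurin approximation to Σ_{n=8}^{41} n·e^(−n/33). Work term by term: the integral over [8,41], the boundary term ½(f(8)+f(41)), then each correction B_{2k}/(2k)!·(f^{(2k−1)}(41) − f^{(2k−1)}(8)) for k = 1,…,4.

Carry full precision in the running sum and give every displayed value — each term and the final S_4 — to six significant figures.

Integral: ∫_8^41 x·e^(−x/33) dx = 356.765.
½[f(8) + f(41)] = ½[6.27779 + 11.8360] = 9.05691.
Running total after boundary: 365.822.
k=1: B_{2}/(2)! × [f^{(1)}(41) − f^{(1)}(8)] = 1/12 × (-0.0699839 − 0.594487) = -0.0553726.
Partial sum through k=1: 365.767.
k=2: B_{4}/(4)! × [f^{(3)}(41) − f^{(3)}(8)] = −1/720 × (0.000465917 − 0.00198708) = 2.11273e-06.
Partial sum through k=2: 365.767.
k=3: B_{6}/(6)! × [f^{(5)}(41) − f^{(5)}(8)] = 1/30240 × (9.14690e-07 − 3.14808e-06) = -7.38556e-11.
Partial sum through k=3: 365.767.
k=4: B_{8}/(8)! × [f^{(7)}(41) − f^{(7)}(8)] = −1/1209600 × (1.28700e-09 − 4.10605e-09) = 2.33056e-15.

S_4 ≈ 365.767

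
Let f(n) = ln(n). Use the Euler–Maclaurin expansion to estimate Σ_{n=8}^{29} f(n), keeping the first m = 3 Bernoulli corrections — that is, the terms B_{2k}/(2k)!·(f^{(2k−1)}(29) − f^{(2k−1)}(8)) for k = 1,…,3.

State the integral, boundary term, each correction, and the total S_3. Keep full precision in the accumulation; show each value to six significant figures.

S_3 ≈ 62.7319

∫_8^29 ln(x) dx evaluates to 60.0160.
Endpoint term: (f(8) + f(29))/2 = (2.07944 + 3.36730)/2 = 2.72337.
Running total after boundary: 62.7394.
k=1: B_{2}/(2)! × [f^{(1)}(29) − f^{(1)}(8)] = 1/12 × (0.0344828 − 0.125000) = -0.00754310.
Running total after k=1: 62.7319.
k=2: B_{4}/(4)! × [f^{(3)}(29) − f^{(3)}(8)] = −1/720 × (8.20042e-05 − 0.00390625) = 5.31145e-06.
Running total after k=2: 62.7319.
k=3: B_{6}/(6)! × [f^{(5)}(29) − f^{(5)}(8)] = 1/30240 × (1.17010e-06 − 0.000732422) = -2.41816e-08.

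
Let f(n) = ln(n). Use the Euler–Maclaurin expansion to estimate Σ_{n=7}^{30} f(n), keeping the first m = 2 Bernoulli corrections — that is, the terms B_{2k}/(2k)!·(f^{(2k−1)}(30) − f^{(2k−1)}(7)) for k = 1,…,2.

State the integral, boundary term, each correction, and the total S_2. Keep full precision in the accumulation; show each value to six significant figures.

The integral term ∫_7^30 ln(x) dx = 65.4146.
Boundary: ½(f(7) + f(30)) = ½(1.94591 + 3.40120) = 2.67355.
Running total after boundary: 68.0881.
Correction k=1: B_{2}/2! · (f^{(1)}(30) − f^{(1)}(7)) = 1/12 · (0.0333333 − 0.142857) = -0.00912698.
Partial sum through k=1: 68.0790.
Correction k=2: B_{4}/4! · (f^{(3)}(30) − f^{(3)}(7)) = −1/720 · (7.40741e-05 − 0.00583090) = 7.99560e-06.

S_2 ≈ 68.0790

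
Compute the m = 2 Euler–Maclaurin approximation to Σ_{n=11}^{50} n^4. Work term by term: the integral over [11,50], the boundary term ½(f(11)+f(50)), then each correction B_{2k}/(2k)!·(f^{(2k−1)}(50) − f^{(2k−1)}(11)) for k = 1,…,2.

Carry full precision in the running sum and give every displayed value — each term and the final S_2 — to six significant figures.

Integral: ∫_11^50 x^4 dx = 6.24678e+07.
Endpoint term: (f(11) + f(50))/2 = (14641.0 + 6.25000e+06)/2 = 3.13232e+06.
Running total after boundary: 6.56001e+07.
Correction k=1: B_{2}/2! · (f^{(1)}(50) − f^{(1)}(11)) = 1/12 · (500000 − 5324.00) = 41223.0.
Running total after k=1: 6.56413e+07.
Correction k=2: B_{4}/4! · (f^{(3)}(50) − f^{(3)}(11)) = −1/720 · (1200.00 − 264.000) = -1.30000.

S_2 ≈ 6.56413e+07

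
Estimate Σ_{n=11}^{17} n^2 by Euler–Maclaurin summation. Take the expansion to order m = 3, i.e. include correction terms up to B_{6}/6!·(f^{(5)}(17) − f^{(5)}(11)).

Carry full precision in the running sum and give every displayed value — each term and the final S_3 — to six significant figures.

∫_11^17 x^2 dx evaluates to 1194.00.
½[f(11) + f(17)] = ½[121.000 + 289.000] = 205.000.
Running total after boundary: 1399.00.
Correction k=1: B_{2}/2! · (f^{(1)}(17) − f^{(1)}(11)) = 1/12 · (34.0000 − 22.0000) = 1.00000.
After k=1: 1400.00.
Correction k=2: B_{4}/4! · (f^{(3)}(17) − f^{(3)}(11)) = −1/720 · (0.00000 − 0.00000) = 0.00000.
After k=2: 1400.00.
Correction k=3: B_{6}/6! · (f^{(5)}(17) − f^{(5)}(11)) = 1/30240 · (0.00000 − 0.00000) = 0.00000.

S_3 ≈ 1400.00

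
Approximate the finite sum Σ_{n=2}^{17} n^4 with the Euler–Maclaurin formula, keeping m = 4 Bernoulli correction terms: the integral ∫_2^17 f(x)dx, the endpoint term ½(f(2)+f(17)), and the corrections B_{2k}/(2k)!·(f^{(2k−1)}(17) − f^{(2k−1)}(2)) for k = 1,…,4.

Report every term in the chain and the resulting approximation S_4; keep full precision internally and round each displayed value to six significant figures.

∫_2^17 x^4 dx evaluates to 283965.
Boundary: ½(f(2) + f(17)) = ½(16.0000 + 83521.0) = 41768.5.
So far: 325734.
k=1: B_{2}/(2)! × [f^{(1)}(17) − f^{(1)}(2)] = 1/12 × (19652.0 − 32.0000) = 1635.00.
Running total after k=1: 327368.
k=2: B_{4}/(4)! × [f^{(3)}(17) − f^{(3)}(2)] = −1/720 × (408.000 − 48.0000) = -0.500000.
Running total after k=2: 327368.
k=3: B_{6}/(6)! × [f^{(5)}(17) − f^{(5)}(2)] = 1/30240 × (0.00000 − 0.00000) = 0.00000.
Running total after k=3: 327368.
k=4: B_{8}/(8)! × [f^{(7)}(17) − f^{(7)}(2)] = −1/1209600 × (0.00000 − 0.00000) = 0.00000.

S_4 ≈ 327368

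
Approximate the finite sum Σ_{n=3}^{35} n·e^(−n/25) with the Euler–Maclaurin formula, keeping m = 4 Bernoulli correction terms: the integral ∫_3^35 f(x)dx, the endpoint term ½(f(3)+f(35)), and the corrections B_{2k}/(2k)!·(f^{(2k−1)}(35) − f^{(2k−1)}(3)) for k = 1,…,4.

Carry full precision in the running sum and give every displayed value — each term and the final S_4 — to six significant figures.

Integral: ∫_3^35 x·e^(−x/25) dx = 250.949.
½[f(3) + f(35)] = ½[2.66076 + 8.63089] = 5.64583.
Integral + boundary = 256.595.
k=1: B_{2}/(2)! × [f^{(1)}(35) − f^{(1)}(3)] = 1/12 × (-0.0986388 − 0.780490) = -0.0732607.
Running total after k=1: 256.521.
k=2: B_{4}/(4)! × [f^{(3)}(35) − f^{(3)}(3)] = −1/720 × (0.000631288 − 0.00408693) = 4.79950e-06.
Running total after k=2: 256.521.
k=3: B_{6}/(6)! × [f^{(5)}(35) − f^{(5)}(3)] = 1/30240 × (2.27264e-06 − 1.10801e-05) = -2.91253e-10.
Running total after k=3: 256.521.
k=4: B_{8}/(8)! × [f^{(7)}(35) − f^{(7)}(3)] = −1/1209600 × (5.65634e-09 − 2.49938e-08) = 1.59867e-14.

S_4 ≈ 256.521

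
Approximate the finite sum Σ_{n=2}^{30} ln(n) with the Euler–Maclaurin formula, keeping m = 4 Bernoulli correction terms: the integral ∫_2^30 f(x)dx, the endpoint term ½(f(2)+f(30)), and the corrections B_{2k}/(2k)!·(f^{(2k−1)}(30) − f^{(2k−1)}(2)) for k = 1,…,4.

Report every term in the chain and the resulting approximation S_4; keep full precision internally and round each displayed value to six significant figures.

∫_2^30 ln(x) dx evaluates to 72.6496.
Endpoint term: (f(2) + f(30))/2 = (0.693147 + 3.40120)/2 = 2.04717.
Integral + boundary = 74.6968.
k=1: B_{2}/(2)! × [f^{(1)}(30) − f^{(1)}(2)] = 1/12 × (0.0333333 − 0.500000) = -0.0388889.
Partial sum through k=1: 74.6579.
k=2: B_{4}/(4)! × [f^{(3)}(30) − f^{(3)}(2)] = −1/720 × (7.40741e-05 − 0.250000) = 0.000347119.
Partial sum through k=2: 74.6583.
k=3: B_{6}/(6)! × [f^{(5)}(30) − f^{(5)}(2)] = 1/30240 × (9.87654e-07 − 0.750000) = -2.48016e-05.
Partial sum through k=3: 74.6582.
k=4: B_{8}/(8)! × [f^{(7)}(30) − f^{(7)}(2)] = −1/1209600 × (3.29218e-08 − 5.62500) = 4.65030e-06.

S_4 ≈ 74.6582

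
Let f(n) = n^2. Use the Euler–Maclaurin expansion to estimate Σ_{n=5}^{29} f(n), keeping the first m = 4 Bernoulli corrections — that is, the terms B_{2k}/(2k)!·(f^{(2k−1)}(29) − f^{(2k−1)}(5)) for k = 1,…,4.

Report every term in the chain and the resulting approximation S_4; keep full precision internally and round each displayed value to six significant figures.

S_4 ≈ 8525.00

The integral term ∫_5^29 x^2 dx = 8088.00.
Boundary: ½(f(5) + f(29)) = ½(25.0000 + 841.000) = 433.000.
Running total after boundary: 8521.00.
Order-1 term: 1/12 · (58.0000 − 10.0000) = 4.00000.
Partial sum through k=1: 8525.00.
Order-2 term: −1/720 · (0.00000 − 0.00000) = 0.00000.
Partial sum through k=2: 8525.00.
Order-3 term: 1/30240 · (0.00000 − 0.00000) = 0.00000.
Partial sum through k=3: 8525.00.
Order-4 term: −1/1209600 · (0.00000 − 0.00000) = 0.00000.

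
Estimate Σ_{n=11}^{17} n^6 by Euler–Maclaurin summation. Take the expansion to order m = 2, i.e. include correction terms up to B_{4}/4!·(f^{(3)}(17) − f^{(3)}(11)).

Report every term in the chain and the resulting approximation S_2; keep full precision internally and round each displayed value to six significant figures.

∫_11^17 x^6 dx evaluates to 5.58359e+07.
Endpoint term: (f(11) + f(17))/2 = (1.77156e+06 + 2.41376e+07)/2 = 1.29546e+07.
So far: 6.87905e+07.
k=1: B_{2}/(2)! × [f^{(1)}(17) − f^{(1)}(11)] = 1/12 × (8.51914e+06 − 966306) = 629403.
Running total after k=1: 6.94199e+07.
k=2: B_{4}/(4)! × [f^{(3)}(17) − f^{(3)}(11)] = −1/720 × (589560 − 159720) = -597.000.

S_2 ≈ 6.94193e+07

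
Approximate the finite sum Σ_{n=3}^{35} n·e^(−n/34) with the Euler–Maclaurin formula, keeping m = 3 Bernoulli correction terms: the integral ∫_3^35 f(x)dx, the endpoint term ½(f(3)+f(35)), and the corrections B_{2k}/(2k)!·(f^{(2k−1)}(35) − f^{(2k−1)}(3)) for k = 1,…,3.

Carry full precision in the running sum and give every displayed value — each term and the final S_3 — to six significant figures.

S_3 ≈ 321.279

The integral term ∫_3^35 x·e^(−x/34) dx = 313.725.
Boundary: ½(f(3) + f(35)) = ½(2.74664 + 12.5026) = 7.62462.
Integral + boundary = 321.350.
Correction k=1: B_{2}/2! · (f^{(1)}(35) − f^{(1)}(3)) = 1/12 · (-0.0105064 − 0.834762) = -0.0704390.
Partial sum through k=1: 321.279.
Correction k=2: B_{4}/4! · (f^{(3)}(35) − f^{(3)}(3)) = −1/720 · (0.000608934 − 0.00230610) = 2.35718e-06.
Partial sum through k=2: 321.279.
Correction k=3: B_{6}/6! · (f^{(5)}(35) − f^{(5)}(3)) = 1/30240 · (1.06138e-06 − 3.36513e-06) = -7.61822e-11.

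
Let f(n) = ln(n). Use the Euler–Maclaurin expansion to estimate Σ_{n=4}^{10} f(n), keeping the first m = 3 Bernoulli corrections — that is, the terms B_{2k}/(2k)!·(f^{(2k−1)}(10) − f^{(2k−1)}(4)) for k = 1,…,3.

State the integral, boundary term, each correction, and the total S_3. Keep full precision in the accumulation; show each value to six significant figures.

Integral: ∫_4^10 ln(x) dx = 11.4807.
Boundary: ½(f(4) + f(10)) = ½(1.38629 + 2.30259) = 1.84444.
Running total after boundary: 13.3251.
Order-1 term: 1/12 · (0.100000 − 0.250000) = -0.0125000.
After k=1: 13.3126.
Order-2 term: −1/720 · (0.00200000 − 0.0312500) = 4.06250e-05.
After k=2: 13.3127.
Order-3 term: 1/30240 · (0.000240000 − 0.0234375) = -7.67113e-07.

S_3 ≈ 13.3127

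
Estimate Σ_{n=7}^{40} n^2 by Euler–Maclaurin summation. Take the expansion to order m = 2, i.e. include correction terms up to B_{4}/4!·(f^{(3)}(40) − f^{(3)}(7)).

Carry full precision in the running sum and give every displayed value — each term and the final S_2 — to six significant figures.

S_2 ≈ 22049.0

The integral term ∫_7^40 x^2 dx = 21219.0.
Endpoint term: (f(7) + f(40))/2 = (49.0000 + 1600.00)/2 = 824.500.
Integral + boundary = 22043.5.
k=1: B_{2}/(2)! × [f^{(1)}(40) − f^{(1)}(7)] = 1/12 × (80.0000 − 14.0000) = 5.50000.
Partial sum through k=1: 22049.0.
k=2: B_{4}/(4)! × [f^{(3)}(40) − f^{(3)}(7)] = −1/720 × (0.00000 − 0.00000) = 0.00000.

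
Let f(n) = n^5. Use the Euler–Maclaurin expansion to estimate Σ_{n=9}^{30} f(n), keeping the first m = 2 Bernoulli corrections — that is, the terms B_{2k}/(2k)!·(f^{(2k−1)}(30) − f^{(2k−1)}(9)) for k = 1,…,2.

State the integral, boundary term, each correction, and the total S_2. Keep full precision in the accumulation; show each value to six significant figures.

S_2 ≈ 1.33926e+08

Integral: ∫_9^30 x^5 dx = 1.21411e+08.
Endpoint term: (f(9) + f(30))/2 = (59049.0 + 2.43000e+07)/2 = 1.21795e+07.
So far: 1.33591e+08.
Order-1 term: 1/12 · (4.05000e+06 − 32805.0) = 334766.
Partial sum through k=1: 1.33926e+08.
Order-2 term: −1/720 · (54000.0 − 4860.00) = -68.2500.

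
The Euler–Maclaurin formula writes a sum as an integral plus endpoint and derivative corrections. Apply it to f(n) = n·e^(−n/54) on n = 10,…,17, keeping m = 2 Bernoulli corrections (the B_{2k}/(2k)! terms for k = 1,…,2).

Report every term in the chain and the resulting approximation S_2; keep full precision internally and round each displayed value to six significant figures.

The integral term ∫_10^17 x·e^(−x/54) dx = 73.2358.
Boundary: ½(f(10) + f(17)) = ½(8.30950 + 12.4087) = 10.3591.
So far: 83.5949.
k=1: B_{2}/(2)! × [f^{(1)}(17) − f^{(1)}(10)] = 1/12 × (0.500133 − 0.677071) = -0.0147448.
After k=1: 83.5802.
k=2: B_{4}/(4)! × [f^{(3)}(17) − f^{(3)}(10)] = −1/720 × (0.000672147 − 0.000802116) = 1.80513e-07.

S_2 ≈ 83.5802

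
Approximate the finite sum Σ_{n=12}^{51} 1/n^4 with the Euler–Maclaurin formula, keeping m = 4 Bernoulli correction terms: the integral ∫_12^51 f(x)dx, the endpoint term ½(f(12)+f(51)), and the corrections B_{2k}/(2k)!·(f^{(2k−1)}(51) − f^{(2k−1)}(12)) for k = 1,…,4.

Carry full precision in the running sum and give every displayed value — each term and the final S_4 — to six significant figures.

S_4 ≈ 0.000215909

Integral: ∫_12^51 1/x^4 dx = 0.000190388.
½[f(12) + f(51)] = ½[4.82253e-05 + 1.47815e-07] = 2.41866e-05.
Running total after boundary: 0.000214575.
Order-1 term: 1/12 · (-1.15934e-08 − (-1.60751e-05)) = 1.33863e-06.
Partial sum through k=1: 0.000215914.
Order-2 term: −1/720 · (-1.33718e-10 − (-3.34898e-06)) = -4.65118e-09.
Partial sum through k=2: 0.000215909.
Order-3 term: 1/30240 · (-2.87897e-12 − (-1.30238e-06)) = 4.30681e-11.
Partial sum through k=3: 0.000215909.
Order-4 term: −1/1209600 · (-9.96185e-14 − (-8.13988e-07)) = -6.72940e-13.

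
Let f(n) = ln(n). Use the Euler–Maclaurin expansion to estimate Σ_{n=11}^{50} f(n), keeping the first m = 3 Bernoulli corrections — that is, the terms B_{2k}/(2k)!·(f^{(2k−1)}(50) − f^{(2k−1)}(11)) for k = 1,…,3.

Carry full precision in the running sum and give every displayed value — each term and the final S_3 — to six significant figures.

∫_11^50 ln(x) dx evaluates to 130.224.
Boundary: ½(f(11) + f(50)) = ½(2.39790 + 3.91202) = 3.15496.
Integral + boundary = 133.379.
Correction k=1: B_{2}/2! · (f^{(1)}(50) − f^{(1)}(11)) = 1/12 · (0.0200000 − 0.0909091) = -0.00590909.
Running total after k=1: 133.373.
Correction k=2: B_{4}/4! · (f^{(3)}(50) − f^{(3)}(11)) = −1/720 · (1.60000e-05 − 0.00150263) = 2.06476e-06.
Running total after k=2: 133.373.
Correction k=3: B_{6}/6! · (f^{(5)}(50) − f^{(5)}(11)) = 1/30240 · (7.68000e-08 − 0.000149021) = -4.92541e-09.

S_3 ≈ 133.373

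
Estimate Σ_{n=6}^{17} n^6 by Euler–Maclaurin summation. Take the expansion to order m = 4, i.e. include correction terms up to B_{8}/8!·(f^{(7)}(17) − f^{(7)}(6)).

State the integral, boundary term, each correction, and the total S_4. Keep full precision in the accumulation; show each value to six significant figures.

The integral term ∫_6^17 x^6 dx = 5.85798e+07.
Boundary: ½(f(6) + f(17)) = ½(46656.0 + 2.41376e+07) = 1.20921e+07.
Integral + boundary = 7.06719e+07.
Correction k=1: B_{2}/2! · (f^{(1)}(17) − f^{(1)}(6)) = 1/12 · (8.51914e+06 − 46656.0) = 706040.
Running total after k=1: 7.13780e+07.
Correction k=2: B_{4}/4! · (f^{(3)}(17) − f^{(3)}(6)) = −1/720 · (589560 − 25920.0) = -782.833.
Running total after k=2: 7.13772e+07.
Correction k=3: B_{6}/6! · (f^{(5)}(17) − f^{(5)}(6)) = 1/30240 · (12240.0 − 4320.00) = 0.261905.
Running total after k=3: 7.13772e+07.
Correction k=4: B_{8}/8! · (f^{(7)}(17) − f^{(7)}(6)) = −1/1209600 · (0.00000 − 0.00000) = 0.00000.

S_4 ≈ 7.13772e+07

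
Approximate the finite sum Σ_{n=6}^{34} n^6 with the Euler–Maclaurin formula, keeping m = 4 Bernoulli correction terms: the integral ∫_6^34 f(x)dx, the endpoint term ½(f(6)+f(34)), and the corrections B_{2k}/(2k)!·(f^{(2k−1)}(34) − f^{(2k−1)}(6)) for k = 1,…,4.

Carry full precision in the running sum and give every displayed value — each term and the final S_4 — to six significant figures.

S_4 ≈ 8.29843e+09

The integral term ∫_6^34 x^6 dx = 7.50330e+09.
Endpoint term: (f(6) + f(34))/2 = (46656.0 + 1.54480e+09)/2 = 7.72426e+08.
Integral + boundary = 8.27572e+09.
Correction k=1: B_{2}/2! · (f^{(1)}(34) − f^{(1)}(6)) = 1/12 · (2.72613e+08 − 46656.0) = 2.27138e+07.
After k=1: 8.29844e+09.
Correction k=2: B_{4}/4! · (f^{(3)}(34) − f^{(3)}(6)) = −1/720 · (4.71648e+06 − 25920.0) = -6514.67.
After k=2: 8.29843e+09.
Correction k=3: B_{6}/6! · (f^{(5)}(34) − f^{(5)}(6)) = 1/30240 · (24480.0 − 4320.00) = 0.666667.
After k=3: 8.29843e+09.
Correction k=4: B_{8}/8! · (f^{(7)}(34) − f^{(7)}(6)) = −1/1209600 · (0.00000 − 0.00000) = 0.00000.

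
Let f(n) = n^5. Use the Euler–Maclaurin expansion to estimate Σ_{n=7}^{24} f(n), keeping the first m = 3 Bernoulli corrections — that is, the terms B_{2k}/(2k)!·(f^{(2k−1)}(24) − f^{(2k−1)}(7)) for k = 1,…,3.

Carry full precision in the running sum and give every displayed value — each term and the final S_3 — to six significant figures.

∫_7^24 x^5 dx evaluates to 3.18309e+07.
Endpoint term: (f(7) + f(24))/2 = (16807.0 + 7.96262e+06)/2 = 3.98972e+06.
So far: 3.58206e+07.
Order-1 term: 1/12 · (1.65888e+06 − 12005.0) = 137240.
Running total after k=1: 3.59578e+07.
Order-2 term: −1/720 · (34560.0 − 2940.00) = -43.9167.
Running total after k=2: 3.59578e+07.
Order-3 term: 1/30240 · (120.000 − 120.000) = 0.00000.

S_3 ≈ 3.59578e+07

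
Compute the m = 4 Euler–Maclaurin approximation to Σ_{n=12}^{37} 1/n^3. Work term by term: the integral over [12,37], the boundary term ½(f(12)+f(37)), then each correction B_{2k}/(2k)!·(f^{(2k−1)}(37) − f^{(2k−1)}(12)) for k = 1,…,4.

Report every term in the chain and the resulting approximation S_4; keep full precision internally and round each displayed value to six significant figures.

∫_12^37 1/x^3 dx evaluates to 0.00310699.
Boundary: ½(f(12) + f(37)) = ½(0.000578704 + 1.97422e-05) = 0.000299223.
So far: 0.00340622.
k=1: B_{2}/(2)! × [f^{(1)}(37) − f^{(1)}(12)] = 1/12 × (-1.60072e-06 − (-0.000144676)) = 1.19229e-05.
After k=1: 0.00341814.
k=2: B_{4}/(4)! × [f^{(3)}(37) − f^{(3)}(12)] = −1/720 × (-2.33852e-08 − (-2.00939e-05)) = -2.78757e-08.
After k=2: 0.00341811.
k=3: B_{6}/(6)! × [f^{(5)}(37) − f^{(5)}(12)] = 1/30240 × (-7.17442e-10 − (-5.86071e-06)) = 1.93783e-10.
After k=3: 0.00341811.
k=4: B_{8}/(8)! × [f^{(7)}(37) − f^{(7)}(12)] = −1/1209600 × (-3.77325e-11 − (-2.93036e-06)) = -2.42255e-12.

S_4 ≈ 0.00341811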